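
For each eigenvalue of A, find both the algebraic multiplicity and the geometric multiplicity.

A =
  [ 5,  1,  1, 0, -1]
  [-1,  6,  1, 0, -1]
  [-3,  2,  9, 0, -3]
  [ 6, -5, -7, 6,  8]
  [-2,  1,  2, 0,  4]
λ = 6: alg = 5, geom = 2

Step 1 — factor the characteristic polynomial to read off the algebraic multiplicities:
  χ_A(x) = (x - 6)^5

Step 2 — compute geometric multiplicities via the rank-nullity identity g(λ) = n − rank(A − λI):
  rank(A − (6)·I) = 3, so dim ker(A − (6)·I) = n − 3 = 2

Summary:
  λ = 6: algebraic multiplicity = 5, geometric multiplicity = 2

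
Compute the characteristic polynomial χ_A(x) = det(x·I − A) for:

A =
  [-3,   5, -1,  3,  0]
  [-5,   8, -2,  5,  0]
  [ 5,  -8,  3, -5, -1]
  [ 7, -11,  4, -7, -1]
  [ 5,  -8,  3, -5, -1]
x^5

Expanding det(x·I − A) (e.g. by cofactor expansion or by noting that A is similar to its Jordan form J, which has the same characteristic polynomial as A) gives
  χ_A(x) = x^5
which factors as x^5. The eigenvalues (with algebraic multiplicities) are λ = 0 with multiplicity 5.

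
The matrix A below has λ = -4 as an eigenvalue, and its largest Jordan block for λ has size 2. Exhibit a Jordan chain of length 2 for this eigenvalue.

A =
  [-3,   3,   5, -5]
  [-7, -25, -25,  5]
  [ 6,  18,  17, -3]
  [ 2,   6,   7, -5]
A Jordan chain for λ = -4 of length 2:
v_1 = (1, -7, 6, 2)ᵀ
v_2 = (1, 0, 0, 0)ᵀ

Let N = A − (-4)·I. We want v_2 with N^2 v_2 = 0 but N^1 v_2 ≠ 0; then v_{j-1} := N · v_j for j = 2, …, 2.

Pick v_2 = (1, 0, 0, 0)ᵀ.
Then v_1 = N · v_2 = (1, -7, 6, 2)ᵀ.

Sanity check: (A − (-4)·I) v_1 = (0, 0, 0, 0)ᵀ = 0. ✓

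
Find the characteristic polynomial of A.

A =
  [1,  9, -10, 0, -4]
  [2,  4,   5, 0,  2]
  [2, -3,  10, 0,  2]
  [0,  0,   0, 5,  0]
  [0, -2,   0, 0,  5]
x^5 - 25*x^4 + 250*x^3 - 1250*x^2 + 3125*x - 3125

Expanding det(x·I − A) (e.g. by cofactor expansion or by noting that A is similar to its Jordan form J, which has the same characteristic polynomial as A) gives
  χ_A(x) = x^5 - 25*x^4 + 250*x^3 - 1250*x^2 + 3125*x - 3125
which factors as (x - 5)^5. The eigenvalues (with algebraic multiplicities) are λ = 5 with multiplicity 5.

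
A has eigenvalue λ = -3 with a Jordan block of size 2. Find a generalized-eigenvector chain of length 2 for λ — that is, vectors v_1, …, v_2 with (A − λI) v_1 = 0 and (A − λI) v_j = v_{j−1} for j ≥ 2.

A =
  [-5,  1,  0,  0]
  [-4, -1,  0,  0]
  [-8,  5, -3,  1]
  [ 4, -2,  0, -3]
A Jordan chain for λ = -3 of length 2:
v_1 = (-2, -4, -8, 4)ᵀ
v_2 = (1, 0, 0, 0)ᵀ

Let N = A − (-3)·I. We want v_2 with N^2 v_2 = 0 but N^1 v_2 ≠ 0; then v_{j-1} := N · v_j for j = 2, …, 2.

Pick v_2 = (1, 0, 0, 0)ᵀ.
Then v_1 = N · v_2 = (-2, -4, -8, 4)ᵀ.

Sanity check: (A − (-3)·I) v_1 = (0, 0, 0, 0)ᵀ = 0. ✓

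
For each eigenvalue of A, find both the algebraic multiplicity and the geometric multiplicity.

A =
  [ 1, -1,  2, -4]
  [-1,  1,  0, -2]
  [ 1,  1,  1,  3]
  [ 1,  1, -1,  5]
λ = 2: alg = 4, geom = 2

Step 1 — factor the characteristic polynomial to read off the algebraic multiplicities:
  χ_A(x) = (x - 2)^4

Step 2 — compute geometric multiplicities via the rank-nullity identity g(λ) = n − rank(A − λI):
  rank(A − (2)·I) = 2, so dim ker(A − (2)·I) = n − 2 = 2

Summary:
  λ = 2: algebraic multiplicity = 4, geometric multiplicity = 2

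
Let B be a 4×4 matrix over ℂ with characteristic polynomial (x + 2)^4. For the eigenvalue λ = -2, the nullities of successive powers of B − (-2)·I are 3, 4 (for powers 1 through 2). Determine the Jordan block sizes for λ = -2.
Block sizes for λ = -2: [2, 1, 1]

From the dimensions of kernels of powers, the number of Jordan blocks of size at least j is d_j − d_{j−1} where d_j = dim ker(N^j) (with d_0 = 0). Computing the differences gives [3, 1].
The number of blocks of size exactly k is (#blocks of size ≥ k) − (#blocks of size ≥ k + 1), so the partition is: 2 block(s) of size 1, 1 block(s) of size 2.
In nonincreasing order the block sizes are [2, 1, 1].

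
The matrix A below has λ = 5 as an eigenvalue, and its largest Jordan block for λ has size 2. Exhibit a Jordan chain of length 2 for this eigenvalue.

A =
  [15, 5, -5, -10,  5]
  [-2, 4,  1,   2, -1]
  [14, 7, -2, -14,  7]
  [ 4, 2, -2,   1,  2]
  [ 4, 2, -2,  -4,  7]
A Jordan chain for λ = 5 of length 2:
v_1 = (10, -2, 14, 4, 4)ᵀ
v_2 = (1, 0, 0, 0, 0)ᵀ

Let N = A − (5)·I. We want v_2 with N^2 v_2 = 0 but N^1 v_2 ≠ 0; then v_{j-1} := N · v_j for j = 2, …, 2.

Pick v_2 = (1, 0, 0, 0, 0)ᵀ.
Then v_1 = N · v_2 = (10, -2, 14, 4, 4)ᵀ.

Sanity check: (A − (5)·I) v_1 = (0, 0, 0, 0, 0)ᵀ = 0. ✓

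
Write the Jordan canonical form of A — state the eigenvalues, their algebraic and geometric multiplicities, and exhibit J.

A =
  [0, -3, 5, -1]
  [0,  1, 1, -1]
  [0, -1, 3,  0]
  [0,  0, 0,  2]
J_1(0) ⊕ J_3(2)

The characteristic polynomial is
  det(x·I − A) = x^4 - 6*x^3 + 12*x^2 - 8*x = x*(x - 2)^3

Eigenvalues and multiplicities (the geometric multiplicity of λ is n − rank(A − λI), which equals the number of Jordan blocks for λ):
  λ = 0: algebraic multiplicity = 1, geometric multiplicity = 1
  λ = 2: algebraic multiplicity = 3, geometric multiplicity = 1

Determining the block sizes for each eigenvalue:
  λ = 0: one block (gm = 1), so the single block has size am = 1 → block sizes [1]
  λ = 2: one block (gm = 1), so the single block has size am = 3 → block sizes [3]

Assembling the blocks gives a Jordan form
J =
  [0, 0, 0, 0]
  [0, 2, 1, 0]
  [0, 0, 2, 1]
  [0, 0, 0, 2]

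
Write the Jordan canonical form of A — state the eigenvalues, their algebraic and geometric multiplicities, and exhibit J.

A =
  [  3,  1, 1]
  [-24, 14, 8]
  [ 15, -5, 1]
J_2(6) ⊕ J_1(6)

The characteristic polynomial is
  det(x·I − A) = x^3 - 18*x^2 + 108*x - 216 = (x - 6)^3

Eigenvalues and multiplicities (the geometric multiplicity of λ is n − rank(A − λI), which equals the number of Jordan blocks for λ):
  λ = 6: algebraic multiplicity = 3, geometric multiplicity = 2

Determining the block sizes for each eigenvalue:
  λ = 6: 2 blocks summing to 3 forces exactly one block of size 2 and the rest size 1 → block sizes [2, 1]

Assembling the blocks gives a Jordan form
J =
  [6, 1, 0]
  [0, 6, 0]
  [0, 0, 6]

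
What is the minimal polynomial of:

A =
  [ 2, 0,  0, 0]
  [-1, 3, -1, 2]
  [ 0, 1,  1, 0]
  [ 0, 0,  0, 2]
x^3 - 6*x^2 + 12*x - 8

The characteristic polynomial is χ_A(x) = (x - 2)^4, so the eigenvalues are known. The minimal polynomial is
  m_A(x) = Π_λ (x − λ)^{k_λ}
where k_λ is the size of the *largest* Jordan block for λ (equivalently, the smallest k with (A − λI)^k v = 0 for every generalised eigenvector v of λ).

  λ = 2: largest Jordan block has size 3, contributing (x − 2)^3

So m_A(x) = (x - 2)^3 = x^3 - 6*x^2 + 12*x - 8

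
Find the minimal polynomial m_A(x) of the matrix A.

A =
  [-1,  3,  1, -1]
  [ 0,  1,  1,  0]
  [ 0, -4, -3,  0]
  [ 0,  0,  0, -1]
x^3 + 3*x^2 + 3*x + 1

The characteristic polynomial is χ_A(x) = (x + 1)^4, so the eigenvalues are known. The minimal polynomial is
  m_A(x) = Π_λ (x − λ)^{k_λ}
where k_λ is the size of the *largest* Jordan block for λ (equivalently, the smallest k with (A − λI)^k v = 0 for every generalised eigenvector v of λ).

  λ = -1: largest Jordan block has size 3, contributing (x + 1)^3

So m_A(x) = (x + 1)^3 = x^3 + 3*x^2 + 3*x + 1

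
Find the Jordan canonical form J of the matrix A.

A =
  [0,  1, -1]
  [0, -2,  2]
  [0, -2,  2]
J_2(0) ⊕ J_1(0)

The characteristic polynomial is
  det(x·I − A) = x^3

Eigenvalues and multiplicities (the geometric multiplicity of λ is n − rank(A − λI), which equals the number of Jordan blocks for λ):
  λ = 0: algebraic multiplicity = 3, geometric multiplicity = 2

Determining the block sizes for each eigenvalue:
  λ = 0: 2 blocks summing to 3 forces exactly one block of size 2 and the rest size 1 → block sizes [2, 1]

Assembling the blocks gives a Jordan form
J =
  [0, 1, 0]
  [0, 0, 0]
  [0, 0, 0]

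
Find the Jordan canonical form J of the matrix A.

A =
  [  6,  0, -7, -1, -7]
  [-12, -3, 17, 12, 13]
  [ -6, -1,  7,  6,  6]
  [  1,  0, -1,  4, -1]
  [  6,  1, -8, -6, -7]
J_3(-1) ⊕ J_2(5)

The characteristic polynomial is
  det(x·I − A) = x^5 - 7*x^4 - 2*x^3 + 46*x^2 + 65*x + 25 = (x - 5)^2*(x + 1)^3

Eigenvalues and multiplicities (the geometric multiplicity of λ is n − rank(A − λI), which equals the number of Jordan blocks for λ):
  λ = -1: algebraic multiplicity = 3, geometric multiplicity = 1
  λ = 5: algebraic multiplicity = 2, geometric multiplicity = 1

Determining the block sizes for each eigenvalue:
  λ = -1: one block (gm = 1), so the single block has size am = 3 → block sizes [3]
  λ = 5: one block (gm = 1), so the single block has size am = 2 → block sizes [2]

Assembling the blocks gives a Jordan form
J =
  [-1,  1,  0, 0, 0]
  [ 0, -1,  1, 0, 0]
  [ 0,  0, -1, 0, 0]
  [ 0,  0,  0, 5, 1]
  [ 0,  0,  0, 0, 5]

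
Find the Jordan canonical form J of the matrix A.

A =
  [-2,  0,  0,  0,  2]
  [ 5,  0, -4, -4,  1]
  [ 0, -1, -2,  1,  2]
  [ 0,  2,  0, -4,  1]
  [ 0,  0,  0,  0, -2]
J_3(-2) ⊕ J_2(-2)

The characteristic polynomial is
  det(x·I − A) = x^5 + 10*x^4 + 40*x^3 + 80*x^2 + 80*x + 32 = (x + 2)^5

Eigenvalues and multiplicities (the geometric multiplicity of λ is n − rank(A − λI), which equals the number of Jordan blocks for λ):
  λ = -2: algebraic multiplicity = 5, geometric multiplicity = 2

Determining the block sizes for each eigenvalue:
  λ = -2: with am = 5 and gm = 2, the partition is not yet determined (e.g. several partitions of 5 into 2 parts exist). Let N = A − (-2)·I. Computing rank(N^1) = 3, rank(N^2) = 1, rank(N^3) = 0; the number of blocks of size ≥ j is rank(N^{j−1}) − rank(N^j), giving [2, 2, 1]. So we have 1 block(s) of size 3, 1 block(s) of size 2 → block sizes [3, 2]

Assembling the blocks gives a Jordan form
J =
  [-2,  1,  0,  0,  0]
  [ 0, -2,  1,  0,  0]
  [ 0,  0, -2,  0,  0]
  [ 0,  0,  0, -2,  1]
  [ 0,  0,  0,  0, -2]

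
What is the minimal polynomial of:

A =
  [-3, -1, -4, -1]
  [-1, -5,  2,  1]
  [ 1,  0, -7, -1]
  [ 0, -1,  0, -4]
x^3 + 14*x^2 + 65*x + 100

The characteristic polynomial is χ_A(x) = (x + 4)*(x + 5)^3, so the eigenvalues are known. The minimal polynomial is
  m_A(x) = Π_λ (x − λ)^{k_λ}
where k_λ is the size of the *largest* Jordan block for λ (equivalently, the smallest k with (A − λI)^k v = 0 for every generalised eigenvector v of λ).

  λ = -5: largest Jordan block has size 2, contributing (x + 5)^2
  λ = -4: largest Jordan block has size 1, contributing (x + 4)

So m_A(x) = (x + 4)*(x + 5)^2 = x^3 + 14*x^2 + 65*x + 100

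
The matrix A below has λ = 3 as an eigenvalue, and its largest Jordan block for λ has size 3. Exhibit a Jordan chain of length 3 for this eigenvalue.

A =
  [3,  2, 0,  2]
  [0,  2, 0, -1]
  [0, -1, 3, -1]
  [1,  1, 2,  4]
A Jordan chain for λ = 3 of length 3:
v_1 = (2, -1, -1, 1)ᵀ
v_2 = (0, 0, 0, 1)ᵀ
v_3 = (1, 0, 0, 0)ᵀ

Let N = A − (3)·I. We want v_3 with N^3 v_3 = 0 but N^2 v_3 ≠ 0; then v_{j-1} := N · v_j for j = 3, …, 2.

Pick v_3 = (1, 0, 0, 0)ᵀ.
Then v_2 = N · v_3 = (0, 0, 0, 1)ᵀ.
Then v_1 = N · v_2 = (2, -1, -1, 1)ᵀ.

Sanity check: (A − (3)·I) v_1 = (0, 0, 0, 0)ᵀ = 0. ✓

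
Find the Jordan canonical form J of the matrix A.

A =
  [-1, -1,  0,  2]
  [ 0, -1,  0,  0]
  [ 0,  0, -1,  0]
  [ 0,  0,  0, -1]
J_2(-1) ⊕ J_1(-1) ⊕ J_1(-1)

The characteristic polynomial is
  det(x·I − A) = x^4 + 4*x^3 + 6*x^2 + 4*x + 1 = (x + 1)^4

Eigenvalues and multiplicities (the geometric multiplicity of λ is n − rank(A − λI), which equals the number of Jordan blocks for λ):
  λ = -1: algebraic multiplicity = 4, geometric multiplicity = 3

Determining the block sizes for each eigenvalue:
  λ = -1: 3 blocks summing to 4 forces exactly one block of size 2 and the rest size 1 → block sizes [2, 1, 1]

Assembling the blocks gives a Jordan form
J =
  [-1,  1,  0,  0]
  [ 0, -1,  0,  0]
  [ 0,  0, -1,  0]
  [ 0,  0,  0, -1]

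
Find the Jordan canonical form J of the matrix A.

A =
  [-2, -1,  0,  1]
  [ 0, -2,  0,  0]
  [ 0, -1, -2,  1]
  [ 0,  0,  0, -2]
J_2(-2) ⊕ J_1(-2) ⊕ J_1(-2)

The characteristic polynomial is
  det(x·I − A) = x^4 + 8*x^3 + 24*x^2 + 32*x + 16 = (x + 2)^4

Eigenvalues and multiplicities (the geometric multiplicity of λ is n − rank(A − λI), which equals the number of Jordan blocks for λ):
  λ = -2: algebraic multiplicity = 4, geometric multiplicity = 3

Determining the block sizes for each eigenvalue:
  λ = -2: 3 blocks summing to 4 forces exactly one block of size 2 and the rest size 1 → block sizes [2, 1, 1]

Assembling the blocks gives a Jordan form
J =
  [-2,  1,  0,  0]
  [ 0, -2,  0,  0]
  [ 0,  0, -2,  0]
  [ 0,  0,  0, -2]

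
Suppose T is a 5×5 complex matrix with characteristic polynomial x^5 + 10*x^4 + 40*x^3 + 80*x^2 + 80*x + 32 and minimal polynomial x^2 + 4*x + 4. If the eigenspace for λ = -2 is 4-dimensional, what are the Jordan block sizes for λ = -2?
Block sizes for λ = -2: [2, 1, 1, 1]

Step 1 — from the characteristic polynomial, algebraic multiplicity of λ = -2 is 5. From dim ker(T − (-2)·I) = 4, there are exactly 4 Jordan blocks for λ = -2.
Step 2 — from the minimal polynomial, the factor (x + 2)^2 tells us the largest block for λ = -2 has size 2.
Step 3 — with total size 5, 4 blocks, and largest block 2, the block sizes (in nonincreasing order) are [2, 1, 1, 1].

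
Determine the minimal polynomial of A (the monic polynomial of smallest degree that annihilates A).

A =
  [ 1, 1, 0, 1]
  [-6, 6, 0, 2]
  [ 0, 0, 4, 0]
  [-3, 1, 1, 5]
x^3 - 12*x^2 + 48*x - 64

The characteristic polynomial is χ_A(x) = (x - 4)^4, so the eigenvalues are known. The minimal polynomial is
  m_A(x) = Π_λ (x − λ)^{k_λ}
where k_λ is the size of the *largest* Jordan block for λ (equivalently, the smallest k with (A − λI)^k v = 0 for every generalised eigenvector v of λ).

  λ = 4: largest Jordan block has size 3, contributing (x − 4)^3

So m_A(x) = (x - 4)^3 = x^3 - 12*x^2 + 48*x - 64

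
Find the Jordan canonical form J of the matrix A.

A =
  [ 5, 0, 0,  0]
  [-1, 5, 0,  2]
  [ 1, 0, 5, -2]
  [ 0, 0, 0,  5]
J_2(5) ⊕ J_1(5) ⊕ J_1(5)

The characteristic polynomial is
  det(x·I − A) = x^4 - 20*x^3 + 150*x^2 - 500*x + 625 = (x - 5)^4

Eigenvalues and multiplicities (the geometric multiplicity of λ is n − rank(A − λI), which equals the number of Jordan blocks for λ):
  λ = 5: algebraic multiplicity = 4, geometric multiplicity = 3

Determining the block sizes for each eigenvalue:
  λ = 5: 3 blocks summing to 4 forces exactly one block of size 2 and the rest size 1 → block sizes [2, 1, 1]

Assembling the blocks gives a Jordan form
J =
  [5, 1, 0, 0]
  [0, 5, 0, 0]
  [0, 0, 5, 0]
  [0, 0, 0, 5]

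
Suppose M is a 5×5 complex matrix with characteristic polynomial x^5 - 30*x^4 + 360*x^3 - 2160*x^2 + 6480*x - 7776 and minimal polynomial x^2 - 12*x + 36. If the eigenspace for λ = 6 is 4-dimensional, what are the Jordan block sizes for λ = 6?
Block sizes for λ = 6: [2, 1, 1, 1]

Step 1 — from the characteristic polynomial, algebraic multiplicity of λ = 6 is 5. From dim ker(M − (6)·I) = 4, there are exactly 4 Jordan blocks for λ = 6.
Step 2 — from the minimal polynomial, the factor (x − 6)^2 tells us the largest block for λ = 6 has size 2.
Step 3 — with total size 5, 4 blocks, and largest block 2, the block sizes (in nonincreasing order) are [2, 1, 1, 1].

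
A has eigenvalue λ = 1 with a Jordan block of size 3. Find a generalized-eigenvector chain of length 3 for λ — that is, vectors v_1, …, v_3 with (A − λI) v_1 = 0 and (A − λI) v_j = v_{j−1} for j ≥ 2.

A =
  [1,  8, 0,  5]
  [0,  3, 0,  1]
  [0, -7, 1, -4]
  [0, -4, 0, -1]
A Jordan chain for λ = 1 of length 3:
v_1 = (-4, 0, 2, 0)ᵀ
v_2 = (8, 2, -7, -4)ᵀ
v_3 = (0, 1, 0, 0)ᵀ

Let N = A − (1)·I. We want v_3 with N^3 v_3 = 0 but N^2 v_3 ≠ 0; then v_{j-1} := N · v_j for j = 3, …, 2.

Pick v_3 = (0, 1, 0, 0)ᵀ.
Then v_2 = N · v_3 = (8, 2, -7, -4)ᵀ.
Then v_1 = N · v_2 = (-4, 0, 2, 0)ᵀ.

Sanity check: (A − (1)·I) v_1 = (0, 0, 0, 0)ᵀ = 0. ✓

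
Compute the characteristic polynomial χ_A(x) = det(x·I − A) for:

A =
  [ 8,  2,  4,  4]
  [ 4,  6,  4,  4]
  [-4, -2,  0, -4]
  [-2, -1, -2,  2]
x^4 - 16*x^3 + 96*x^2 - 256*x + 256

Expanding det(x·I − A) (e.g. by cofactor expansion or by noting that A is similar to its Jordan form J, which has the same characteristic polynomial as A) gives
  χ_A(x) = x^4 - 16*x^3 + 96*x^2 - 256*x + 256
which factors as (x - 4)^4. The eigenvalues (with algebraic multiplicities) are λ = 4 with multiplicity 4.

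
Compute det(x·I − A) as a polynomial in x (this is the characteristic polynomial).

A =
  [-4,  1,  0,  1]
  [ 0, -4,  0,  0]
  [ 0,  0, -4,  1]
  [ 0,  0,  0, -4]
x^4 + 16*x^3 + 96*x^2 + 256*x + 256

Expanding det(x·I − A) (e.g. by cofactor expansion or by noting that A is similar to its Jordan form J, which has the same characteristic polynomial as A) gives
  χ_A(x) = x^4 + 16*x^3 + 96*x^2 + 256*x + 256
which factors as (x + 4)^4. The eigenvalues (with algebraic multiplicities) are λ = -4 with multiplicity 4.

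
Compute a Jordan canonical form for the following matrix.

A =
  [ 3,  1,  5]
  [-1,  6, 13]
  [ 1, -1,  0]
J_3(3)

The characteristic polynomial is
  det(x·I − A) = x^3 - 9*x^2 + 27*x - 27 = (x - 3)^3

Eigenvalues and multiplicities (the geometric multiplicity of λ is n − rank(A − λI), which equals the number of Jordan blocks for λ):
  λ = 3: algebraic multiplicity = 3, geometric multiplicity = 1

Determining the block sizes for each eigenvalue:
  λ = 3: one block (gm = 1), so the single block has size am = 3 → block sizes [3]

Assembling the blocks gives a Jordan form
J =
  [3, 1, 0]
  [0, 3, 1]
  [0, 0, 3]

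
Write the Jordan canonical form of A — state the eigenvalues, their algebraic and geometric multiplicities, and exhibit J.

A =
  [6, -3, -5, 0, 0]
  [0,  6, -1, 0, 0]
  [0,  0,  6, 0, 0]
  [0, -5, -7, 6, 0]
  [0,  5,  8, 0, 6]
J_3(6) ⊕ J_1(6) ⊕ J_1(6)

The characteristic polynomial is
  det(x·I − A) = x^5 - 30*x^4 + 360*x^3 - 2160*x^2 + 6480*x - 7776 = (x - 6)^5

Eigenvalues and multiplicities (the geometric multiplicity of λ is n − rank(A − λI), which equals the number of Jordan blocks for λ):
  λ = 6: algebraic multiplicity = 5, geometric multiplicity = 3

Determining the block sizes for each eigenvalue:
  λ = 6: with am = 5 and gm = 3, the partition is not yet determined (e.g. several partitions of 5 into 3 parts exist). Let N = A − (6)·I. Computing rank(N^1) = 2, rank(N^2) = 1, rank(N^3) = 0; the number of blocks of size ≥ j is rank(N^{j−1}) − rank(N^j), giving [3, 1, 1]. So we have 1 block(s) of size 3, 2 block(s) of size 1 → block sizes [3, 1, 1]

Assembling the blocks gives a Jordan form
J =
  [6, 1, 0, 0, 0]
  [0, 6, 1, 0, 0]
  [0, 0, 6, 0, 0]
  [0, 0, 0, 6, 0]
  [0, 0, 0, 0, 6]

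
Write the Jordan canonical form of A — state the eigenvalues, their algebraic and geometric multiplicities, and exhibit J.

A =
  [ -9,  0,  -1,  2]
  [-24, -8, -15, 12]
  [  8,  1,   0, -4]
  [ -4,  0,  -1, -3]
J_3(-5) ⊕ J_1(-5)

The characteristic polynomial is
  det(x·I − A) = x^4 + 20*x^3 + 150*x^2 + 500*x + 625 = (x + 5)^4

Eigenvalues and multiplicities (the geometric multiplicity of λ is n − rank(A − λI), which equals the number of Jordan blocks for λ):
  λ = -5: algebraic multiplicity = 4, geometric multiplicity = 2

Determining the block sizes for each eigenvalue:
  λ = -5: with am = 4 and gm = 2, the partition is not yet determined (e.g. several partitions of 4 into 2 parts exist). Let N = A − (-5)·I. Computing rank(N^1) = 2, rank(N^2) = 1, rank(N^3) = 0; the number of blocks of size ≥ j is rank(N^{j−1}) − rank(N^j), giving [2, 1, 1]. So we have 1 block(s) of size 3, 1 block(s) of size 1 → block sizes [3, 1]

Assembling the blocks gives a Jordan form
J =
  [-5,  1,  0,  0]
  [ 0, -5,  1,  0]
  [ 0,  0, -5,  0]
  [ 0,  0,  0, -5]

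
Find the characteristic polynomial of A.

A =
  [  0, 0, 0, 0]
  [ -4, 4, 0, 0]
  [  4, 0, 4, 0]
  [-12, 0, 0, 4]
x^4 - 12*x^3 + 48*x^2 - 64*x

Expanding det(x·I − A) (e.g. by cofactor expansion or by noting that A is similar to its Jordan form J, which has the same characteristic polynomial as A) gives
  χ_A(x) = x^4 - 12*x^3 + 48*x^2 - 64*x
which factors as x*(x - 4)^3. The eigenvalues (with algebraic multiplicities) are λ = 0 with multiplicity 1, λ = 4 with multiplicity 3.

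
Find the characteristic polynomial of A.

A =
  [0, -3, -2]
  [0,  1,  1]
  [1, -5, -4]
x^3 + 3*x^2 + 3*x + 1

Expanding det(x·I − A) (e.g. by cofactor expansion or by noting that A is similar to its Jordan form J, which has the same characteristic polynomial as A) gives
  χ_A(x) = x^3 + 3*x^2 + 3*x + 1
which factors as (x + 1)^3. The eigenvalues (with algebraic multiplicities) are λ = -1 with multiplicity 3.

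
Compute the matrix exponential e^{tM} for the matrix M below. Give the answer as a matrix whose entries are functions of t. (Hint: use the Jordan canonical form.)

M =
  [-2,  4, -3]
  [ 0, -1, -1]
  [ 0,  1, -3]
e^{tM} =
  [exp(-2*t), t^2*exp(-2*t)/2 + 4*t*exp(-2*t), -t^2*exp(-2*t)/2 - 3*t*exp(-2*t)]
  [0, t*exp(-2*t) + exp(-2*t), -t*exp(-2*t)]
  [0, t*exp(-2*t), -t*exp(-2*t) + exp(-2*t)]

Strategy: write M = P · J · P⁻¹ where J is a Jordan canonical form, so e^{tM} = P · e^{tJ} · P⁻¹, and e^{tJ} can be computed block-by-block.

M has Jordan form
J =
  [-2,  1,  0]
  [ 0, -2,  1]
  [ 0,  0, -2]
(up to reordering of blocks).

Per-block formulas:
  For a 3×3 Jordan block J_3(-2): exp(t · J_3(-2)) = e^(-2t)·(I + t·N + (t^2/2)·N^2), where N is the 3×3 nilpotent shift.

After assembling e^{tJ} and conjugating by P, we get:

e^{tM} =
  [exp(-2*t), t^2*exp(-2*t)/2 + 4*t*exp(-2*t), -t^2*exp(-2*t)/2 - 3*t*exp(-2*t)]
  [0, t*exp(-2*t) + exp(-2*t), -t*exp(-2*t)]
  [0, t*exp(-2*t), -t*exp(-2*t) + exp(-2*t)]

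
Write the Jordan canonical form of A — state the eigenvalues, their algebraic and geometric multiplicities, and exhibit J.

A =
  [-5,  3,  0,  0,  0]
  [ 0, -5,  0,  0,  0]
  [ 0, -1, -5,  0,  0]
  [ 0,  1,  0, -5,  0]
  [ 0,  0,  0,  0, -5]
J_2(-5) ⊕ J_1(-5) ⊕ J_1(-5) ⊕ J_1(-5)

The characteristic polynomial is
  det(x·I − A) = x^5 + 25*x^4 + 250*x^3 + 1250*x^2 + 3125*x + 3125 = (x + 5)^5

Eigenvalues and multiplicities (the geometric multiplicity of λ is n − rank(A − λI), which equals the number of Jordan blocks for λ):
  λ = -5: algebraic multiplicity = 5, geometric multiplicity = 4

Determining the block sizes for each eigenvalue:
  λ = -5: 4 blocks summing to 5 forces exactly one block of size 2 and the rest size 1 → block sizes [2, 1, 1, 1]

Assembling the blocks gives a Jordan form
J =
  [-5,  1,  0,  0,  0]
  [ 0, -5,  0,  0,  0]
  [ 0,  0, -5,  0,  0]
  [ 0,  0,  0, -5,  0]
  [ 0,  0,  0,  0, -5]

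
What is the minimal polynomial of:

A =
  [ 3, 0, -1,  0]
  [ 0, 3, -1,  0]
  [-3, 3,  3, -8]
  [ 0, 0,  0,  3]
x^3 - 9*x^2 + 27*x - 27

The characteristic polynomial is χ_A(x) = (x - 3)^4, so the eigenvalues are known. The minimal polynomial is
  m_A(x) = Π_λ (x − λ)^{k_λ}
where k_λ is the size of the *largest* Jordan block for λ (equivalently, the smallest k with (A − λI)^k v = 0 for every generalised eigenvector v of λ).

  λ = 3: largest Jordan block has size 3, contributing (x − 3)^3

So m_A(x) = (x - 3)^3 = x^3 - 9*x^2 + 27*x - 27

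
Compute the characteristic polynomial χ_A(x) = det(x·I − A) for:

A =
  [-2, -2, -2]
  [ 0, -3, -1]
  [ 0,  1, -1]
x^3 + 6*x^2 + 12*x + 8

Expanding det(x·I − A) (e.g. by cofactor expansion or by noting that A is similar to its Jordan form J, which has the same characteristic polynomial as A) gives
  χ_A(x) = x^3 + 6*x^2 + 12*x + 8
which factors as (x + 2)^3. The eigenvalues (with algebraic multiplicities) are λ = -2 with multiplicity 3.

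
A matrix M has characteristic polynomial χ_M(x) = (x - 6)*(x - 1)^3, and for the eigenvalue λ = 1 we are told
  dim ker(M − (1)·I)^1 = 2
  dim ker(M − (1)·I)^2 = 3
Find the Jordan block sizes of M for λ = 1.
Block sizes for λ = 1: [2, 1]

From the dimensions of kernels of powers, the number of Jordan blocks of size at least j is d_j − d_{j−1} where d_j = dim ker(N^j) (with d_0 = 0). Computing the differences gives [2, 1].
The number of blocks of size exactly k is (#blocks of size ≥ k) − (#blocks of size ≥ k + 1), so the partition is: 1 block(s) of size 1, 1 block(s) of size 2.
In nonincreasing order the block sizes are [2, 1].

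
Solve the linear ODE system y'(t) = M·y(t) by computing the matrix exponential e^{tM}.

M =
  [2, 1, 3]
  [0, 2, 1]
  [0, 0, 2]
e^{tM} =
  [exp(2*t), t*exp(2*t), t^2*exp(2*t)/2 + 3*t*exp(2*t)]
  [0, exp(2*t), t*exp(2*t)]
  [0, 0, exp(2*t)]

Strategy: write M = P · J · P⁻¹ where J is a Jordan canonical form, so e^{tM} = P · e^{tJ} · P⁻¹, and e^{tJ} can be computed block-by-block.

M has Jordan form
J =
  [2, 1, 0]
  [0, 2, 1]
  [0, 0, 2]
(up to reordering of blocks).

Per-block formulas:
  For a 3×3 Jordan block J_3(2): exp(t · J_3(2)) = e^(2t)·(I + t·N + (t^2/2)·N^2), where N is the 3×3 nilpotent shift.

After assembling e^{tJ} and conjugating by P, we get:

e^{tM} =
  [exp(2*t), t*exp(2*t), t^2*exp(2*t)/2 + 3*t*exp(2*t)]
  [0, exp(2*t), t*exp(2*t)]
  [0, 0, exp(2*t)]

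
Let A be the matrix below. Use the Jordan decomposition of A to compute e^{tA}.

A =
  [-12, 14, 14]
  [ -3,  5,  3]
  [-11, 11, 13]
e^{tA} =
  [-14*t*exp(2*t) + exp(2*t), 14*t*exp(2*t), 14*t*exp(2*t)]
  [-3*t*exp(2*t), 3*t*exp(2*t) + exp(2*t), 3*t*exp(2*t)]
  [-11*t*exp(2*t), 11*t*exp(2*t), 11*t*exp(2*t) + exp(2*t)]

Strategy: write A = P · J · P⁻¹ where J is a Jordan canonical form, so e^{tA} = P · e^{tJ} · P⁻¹, and e^{tJ} can be computed block-by-block.

A has Jordan form
J =
  [2, 1, 0]
  [0, 2, 0]
  [0, 0, 2]
(up to reordering of blocks).

Per-block formulas:
  For a 1×1 block at λ = 2: exp(t · [2]) = [e^(2t)].
  For a 2×2 Jordan block J_2(2): exp(t · J_2(2)) = e^(2t)·(I + t·N), where N is the 2×2 nilpotent shift.

After assembling e^{tJ} and conjugating by P, we get:

e^{tA} =
  [-14*t*exp(2*t) + exp(2*t), 14*t*exp(2*t), 14*t*exp(2*t)]
  [-3*t*exp(2*t), 3*t*exp(2*t) + exp(2*t), 3*t*exp(2*t)]
  [-11*t*exp(2*t), 11*t*exp(2*t), 11*t*exp(2*t) + exp(2*t)]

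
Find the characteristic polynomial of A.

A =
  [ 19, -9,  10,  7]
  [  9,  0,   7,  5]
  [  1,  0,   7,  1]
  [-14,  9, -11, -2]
x^4 - 24*x^3 + 216*x^2 - 864*x + 1296

Expanding det(x·I − A) (e.g. by cofactor expansion or by noting that A is similar to its Jordan form J, which has the same characteristic polynomial as A) gives
  χ_A(x) = x^4 - 24*x^3 + 216*x^2 - 864*x + 1296
which factors as (x - 6)^4. The eigenvalues (with algebraic multiplicities) are λ = 6 with multiplicity 4.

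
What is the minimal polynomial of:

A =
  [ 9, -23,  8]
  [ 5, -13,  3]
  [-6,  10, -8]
x^3 + 12*x^2 + 48*x + 64

The characteristic polynomial is χ_A(x) = (x + 4)^3, so the eigenvalues are known. The minimal polynomial is
  m_A(x) = Π_λ (x − λ)^{k_λ}
where k_λ is the size of the *largest* Jordan block for λ (equivalently, the smallest k with (A − λI)^k v = 0 for every generalised eigenvector v of λ).

  λ = -4: largest Jordan block has size 3, contributing (x + 4)^3

So m_A(x) = (x + 4)^3 = x^3 + 12*x^2 + 48*x + 64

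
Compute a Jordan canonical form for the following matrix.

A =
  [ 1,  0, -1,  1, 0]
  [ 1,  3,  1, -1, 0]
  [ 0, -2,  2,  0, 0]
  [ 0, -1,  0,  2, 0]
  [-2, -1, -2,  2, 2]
J_3(2) ⊕ J_1(2) ⊕ J_1(2)

The characteristic polynomial is
  det(x·I − A) = x^5 - 10*x^4 + 40*x^3 - 80*x^2 + 80*x - 32 = (x - 2)^5

Eigenvalues and multiplicities (the geometric multiplicity of λ is n − rank(A − λI), which equals the number of Jordan blocks for λ):
  λ = 2: algebraic multiplicity = 5, geometric multiplicity = 3

Determining the block sizes for each eigenvalue:
  λ = 2: with am = 5 and gm = 3, the partition is not yet determined (e.g. several partitions of 5 into 3 parts exist). Let N = A − (2)·I. Computing rank(N^1) = 2, rank(N^2) = 1, rank(N^3) = 0; the number of blocks of size ≥ j is rank(N^{j−1}) − rank(N^j), giving [3, 1, 1]. So we have 1 block(s) of size 3, 2 block(s) of size 1 → block sizes [3, 1, 1]

Assembling the blocks gives a Jordan form
J =
  [2, 1, 0, 0, 0]
  [0, 2, 1, 0, 0]
  [0, 0, 2, 0, 0]
  [0, 0, 0, 2, 0]
  [0, 0, 0, 0, 2]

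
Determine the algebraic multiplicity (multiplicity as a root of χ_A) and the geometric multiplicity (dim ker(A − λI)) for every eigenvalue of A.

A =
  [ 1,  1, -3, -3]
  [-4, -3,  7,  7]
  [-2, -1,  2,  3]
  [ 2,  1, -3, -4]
λ = -1: alg = 4, geom = 2

Step 1 — factor the characteristic polynomial to read off the algebraic multiplicities:
  χ_A(x) = (x + 1)^4

Step 2 — compute geometric multiplicities via the rank-nullity identity g(λ) = n − rank(A − λI):
  rank(A − (-1)·I) = 2, so dim ker(A − (-1)·I) = n − 2 = 2

Summary:
  λ = -1: algebraic multiplicity = 4, geometric multiplicity = 2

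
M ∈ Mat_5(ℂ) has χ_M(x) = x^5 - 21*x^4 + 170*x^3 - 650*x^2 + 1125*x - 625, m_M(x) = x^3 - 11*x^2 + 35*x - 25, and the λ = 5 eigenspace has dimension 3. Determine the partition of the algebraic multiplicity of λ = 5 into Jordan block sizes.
Block sizes for λ = 5: [2, 1, 1]

Step 1 — from the characteristic polynomial, algebraic multiplicity of λ = 5 is 4. From dim ker(M − (5)·I) = 3, there are exactly 3 Jordan blocks for λ = 5.
Step 2 — from the minimal polynomial, the factor (x − 5)^2 tells us the largest block for λ = 5 has size 2.
Step 3 — with total size 4, 3 blocks, and largest block 2, the block sizes (in nonincreasing order) are [2, 1, 1].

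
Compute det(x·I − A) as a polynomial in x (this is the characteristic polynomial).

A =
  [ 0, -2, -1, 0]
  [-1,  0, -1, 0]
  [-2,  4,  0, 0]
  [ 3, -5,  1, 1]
x^4 - x^3

Expanding det(x·I − A) (e.g. by cofactor expansion or by noting that A is similar to its Jordan form J, which has the same characteristic polynomial as A) gives
  χ_A(x) = x^4 - x^3
which factors as x^3*(x - 1). The eigenvalues (with algebraic multiplicities) are λ = 0 with multiplicity 3, λ = 1 with multiplicity 1.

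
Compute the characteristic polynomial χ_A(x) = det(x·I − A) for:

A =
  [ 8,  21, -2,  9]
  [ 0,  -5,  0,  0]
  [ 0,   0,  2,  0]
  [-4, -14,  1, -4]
x^4 - x^3 - 18*x^2 + 52*x - 40

Expanding det(x·I − A) (e.g. by cofactor expansion or by noting that A is similar to its Jordan form J, which has the same characteristic polynomial as A) gives
  χ_A(x) = x^4 - x^3 - 18*x^2 + 52*x - 40
which factors as (x - 2)^3*(x + 5). The eigenvalues (with algebraic multiplicities) are λ = -5 with multiplicity 1, λ = 2 with multiplicity 3.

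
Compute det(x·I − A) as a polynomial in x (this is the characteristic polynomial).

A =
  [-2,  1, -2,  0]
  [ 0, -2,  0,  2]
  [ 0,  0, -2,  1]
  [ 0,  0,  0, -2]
x^4 + 8*x^3 + 24*x^2 + 32*x + 16

Expanding det(x·I − A) (e.g. by cofactor expansion or by noting that A is similar to its Jordan form J, which has the same characteristic polynomial as A) gives
  χ_A(x) = x^4 + 8*x^3 + 24*x^2 + 32*x + 16
which factors as (x + 2)^4. The eigenvalues (with algebraic multiplicities) are λ = -2 with multiplicity 4.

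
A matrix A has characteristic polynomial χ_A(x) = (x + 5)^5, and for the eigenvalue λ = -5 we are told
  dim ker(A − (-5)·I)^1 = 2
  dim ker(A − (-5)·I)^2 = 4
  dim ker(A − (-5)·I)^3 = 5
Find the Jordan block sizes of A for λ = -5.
Block sizes for λ = -5: [3, 2]

From the dimensions of kernels of powers, the number of Jordan blocks of size at least j is d_j − d_{j−1} where d_j = dim ker(N^j) (with d_0 = 0). Computing the differences gives [2, 2, 1].
The number of blocks of size exactly k is (#blocks of size ≥ k) − (#blocks of size ≥ k + 1), so the partition is: 1 block(s) of size 2, 1 block(s) of size 3.
In nonincreasing order the block sizes are [3, 2].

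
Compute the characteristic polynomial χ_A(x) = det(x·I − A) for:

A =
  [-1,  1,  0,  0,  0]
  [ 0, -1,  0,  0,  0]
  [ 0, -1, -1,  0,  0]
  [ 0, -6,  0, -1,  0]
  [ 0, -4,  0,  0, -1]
x^5 + 5*x^4 + 10*x^3 + 10*x^2 + 5*x + 1

Expanding det(x·I − A) (e.g. by cofactor expansion or by noting that A is similar to its Jordan form J, which has the same characteristic polynomial as A) gives
  χ_A(x) = x^5 + 5*x^4 + 10*x^3 + 10*x^2 + 5*x + 1
which factors as (x + 1)^5. The eigenvalues (with algebraic multiplicities) are λ = -1 with multiplicity 5.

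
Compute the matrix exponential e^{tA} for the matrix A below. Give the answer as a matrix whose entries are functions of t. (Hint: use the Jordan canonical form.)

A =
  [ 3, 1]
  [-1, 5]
e^{tA} =
  [-t*exp(4*t) + exp(4*t), t*exp(4*t)]
  [-t*exp(4*t), t*exp(4*t) + exp(4*t)]

Strategy: write A = P · J · P⁻¹ where J is a Jordan canonical form, so e^{tA} = P · e^{tJ} · P⁻¹, and e^{tJ} can be computed block-by-block.

A has Jordan form
J =
  [4, 1]
  [0, 4]
(up to reordering of blocks).

Per-block formulas:
  For a 2×2 Jordan block J_2(4): exp(t · J_2(4)) = e^(4t)·(I + t·N), where N is the 2×2 nilpotent shift.

After assembling e^{tJ} and conjugating by P, we get:

e^{tA} =
  [-t*exp(4*t) + exp(4*t), t*exp(4*t)]
  [-t*exp(4*t), t*exp(4*t) + exp(4*t)]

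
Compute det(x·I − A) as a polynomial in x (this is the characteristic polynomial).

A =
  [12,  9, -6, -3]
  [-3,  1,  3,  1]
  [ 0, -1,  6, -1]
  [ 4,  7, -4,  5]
x^4 - 24*x^3 + 216*x^2 - 864*x + 1296

Expanding det(x·I − A) (e.g. by cofactor expansion or by noting that A is similar to its Jordan form J, which has the same characteristic polynomial as A) gives
  χ_A(x) = x^4 - 24*x^3 + 216*x^2 - 864*x + 1296
which factors as (x - 6)^4. The eigenvalues (with algebraic multiplicities) are λ = 6 with multiplicity 4.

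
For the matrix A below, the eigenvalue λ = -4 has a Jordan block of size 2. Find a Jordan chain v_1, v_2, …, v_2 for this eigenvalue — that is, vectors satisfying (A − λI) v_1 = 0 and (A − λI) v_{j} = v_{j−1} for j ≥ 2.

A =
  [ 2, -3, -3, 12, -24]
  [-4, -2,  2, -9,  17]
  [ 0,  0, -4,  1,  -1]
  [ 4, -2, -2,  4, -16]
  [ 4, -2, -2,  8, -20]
A Jordan chain for λ = -4 of length 2:
v_1 = (6, -4, 0, 4, 4)ᵀ
v_2 = (1, 0, 0, 0, 0)ᵀ

Let N = A − (-4)·I. We want v_2 with N^2 v_2 = 0 but N^1 v_2 ≠ 0; then v_{j-1} := N · v_j for j = 2, …, 2.

Pick v_2 = (1, 0, 0, 0, 0)ᵀ.
Then v_1 = N · v_2 = (6, -4, 0, 4, 4)ᵀ.

Sanity check: (A − (-4)·I) v_1 = (0, 0, 0, 0, 0)ᵀ = 0. ✓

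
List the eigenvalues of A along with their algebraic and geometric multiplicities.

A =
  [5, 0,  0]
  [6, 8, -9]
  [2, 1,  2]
λ = 5: alg = 3, geom = 2

Step 1 — factor the characteristic polynomial to read off the algebraic multiplicities:
  χ_A(x) = (x - 5)^3

Step 2 — compute geometric multiplicities via the rank-nullity identity g(λ) = n − rank(A − λI):
  rank(A − (5)·I) = 1, so dim ker(A − (5)·I) = n − 1 = 2

Summary:
  λ = 5: algebraic multiplicity = 3, geometric multiplicity = 2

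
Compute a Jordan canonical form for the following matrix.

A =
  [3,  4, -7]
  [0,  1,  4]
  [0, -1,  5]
J_3(3)

The characteristic polynomial is
  det(x·I − A) = x^3 - 9*x^2 + 27*x - 27 = (x - 3)^3

Eigenvalues and multiplicities (the geometric multiplicity of λ is n − rank(A − λI), which equals the number of Jordan blocks for λ):
  λ = 3: algebraic multiplicity = 3, geometric multiplicity = 1

Determining the block sizes for each eigenvalue:
  λ = 3: one block (gm = 1), so the single block has size am = 3 → block sizes [3]

Assembling the blocks gives a Jordan form
J =
  [3, 1, 0]
  [0, 3, 1]
  [0, 0, 3]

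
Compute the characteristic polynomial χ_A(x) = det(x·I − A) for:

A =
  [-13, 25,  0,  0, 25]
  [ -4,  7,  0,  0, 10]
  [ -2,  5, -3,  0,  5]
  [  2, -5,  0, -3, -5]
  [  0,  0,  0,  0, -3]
x^5 + 15*x^4 + 90*x^3 + 270*x^2 + 405*x + 243

Expanding det(x·I − A) (e.g. by cofactor expansion or by noting that A is similar to its Jordan form J, which has the same characteristic polynomial as A) gives
  χ_A(x) = x^5 + 15*x^4 + 90*x^3 + 270*x^2 + 405*x + 243
which factors as (x + 3)^5. The eigenvalues (with algebraic multiplicities) are λ = -3 with multiplicity 5.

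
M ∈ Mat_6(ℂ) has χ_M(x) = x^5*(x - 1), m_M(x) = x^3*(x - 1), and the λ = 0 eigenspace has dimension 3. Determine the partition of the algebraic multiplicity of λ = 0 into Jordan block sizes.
Block sizes for λ = 0: [3, 1, 1]

Step 1 — from the characteristic polynomial, algebraic multiplicity of λ = 0 is 5. From dim ker(M − (0)·I) = 3, there are exactly 3 Jordan blocks for λ = 0.
Step 2 — from the minimal polynomial, the factor (x − 0)^3 tells us the largest block for λ = 0 has size 3.
Step 3 — with total size 5, 3 blocks, and largest block 3, the block sizes (in nonincreasing order) are [3, 1, 1].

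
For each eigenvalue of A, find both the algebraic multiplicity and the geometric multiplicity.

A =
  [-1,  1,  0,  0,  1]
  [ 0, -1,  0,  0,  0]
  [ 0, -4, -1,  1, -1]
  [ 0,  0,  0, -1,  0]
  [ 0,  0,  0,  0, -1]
λ = -1: alg = 5, geom = 3

Step 1 — factor the characteristic polynomial to read off the algebraic multiplicities:
  χ_A(x) = (x + 1)^5

Step 2 — compute geometric multiplicities via the rank-nullity identity g(λ) = n − rank(A − λI):
  rank(A − (-1)·I) = 2, so dim ker(A − (-1)·I) = n − 2 = 3

Summary:
  λ = -1: algebraic multiplicity = 5, geometric multiplicity = 3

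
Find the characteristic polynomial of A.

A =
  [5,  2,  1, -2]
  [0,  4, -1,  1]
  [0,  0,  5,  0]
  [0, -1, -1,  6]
x^4 - 20*x^3 + 150*x^2 - 500*x + 625

Expanding det(x·I − A) (e.g. by cofactor expansion or by noting that A is similar to its Jordan form J, which has the same characteristic polynomial as A) gives
  χ_A(x) = x^4 - 20*x^3 + 150*x^2 - 500*x + 625
which factors as (x - 5)^4. The eigenvalues (with algebraic multiplicities) are λ = 5 with multiplicity 4.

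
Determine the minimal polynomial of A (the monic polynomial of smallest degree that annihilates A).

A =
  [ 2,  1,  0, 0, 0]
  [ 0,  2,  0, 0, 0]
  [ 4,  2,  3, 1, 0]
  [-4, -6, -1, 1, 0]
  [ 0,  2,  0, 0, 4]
x^3 - 8*x^2 + 20*x - 16

The characteristic polynomial is χ_A(x) = (x - 4)*(x - 2)^4, so the eigenvalues are known. The minimal polynomial is
  m_A(x) = Π_λ (x − λ)^{k_λ}
where k_λ is the size of the *largest* Jordan block for λ (equivalently, the smallest k with (A − λI)^k v = 0 for every generalised eigenvector v of λ).

  λ = 2: largest Jordan block has size 2, contributing (x − 2)^2
  λ = 4: largest Jordan block has size 1, contributing (x − 4)

So m_A(x) = (x - 4)*(x - 2)^2 = x^3 - 8*x^2 + 20*x - 16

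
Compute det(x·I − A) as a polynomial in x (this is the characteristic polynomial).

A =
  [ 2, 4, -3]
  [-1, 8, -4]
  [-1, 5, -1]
x^3 - 9*x^2 + 27*x - 27

Expanding det(x·I − A) (e.g. by cofactor expansion or by noting that A is similar to its Jordan form J, which has the same characteristic polynomial as A) gives
  χ_A(x) = x^3 - 9*x^2 + 27*x - 27
which factors as (x - 3)^3. The eigenvalues (with algebraic multiplicities) are λ = 3 with multiplicity 3.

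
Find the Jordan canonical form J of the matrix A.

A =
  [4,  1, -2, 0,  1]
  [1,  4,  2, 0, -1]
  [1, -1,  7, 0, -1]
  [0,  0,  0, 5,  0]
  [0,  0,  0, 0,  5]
J_2(5) ⊕ J_1(5) ⊕ J_1(5) ⊕ J_1(5)

The characteristic polynomial is
  det(x·I − A) = x^5 - 25*x^4 + 250*x^3 - 1250*x^2 + 3125*x - 3125 = (x - 5)^5

Eigenvalues and multiplicities (the geometric multiplicity of λ is n − rank(A − λI), which equals the number of Jordan blocks for λ):
  λ = 5: algebraic multiplicity = 5, geometric multiplicity = 4

Determining the block sizes for each eigenvalue:
  λ = 5: 4 blocks summing to 5 forces exactly one block of size 2 and the rest size 1 → block sizes [2, 1, 1, 1]

Assembling the blocks gives a Jordan form
J =
  [5, 1, 0, 0, 0]
  [0, 5, 0, 0, 0]
  [0, 0, 5, 0, 0]
  [0, 0, 0, 5, 0]
  [0, 0, 0, 0, 5]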